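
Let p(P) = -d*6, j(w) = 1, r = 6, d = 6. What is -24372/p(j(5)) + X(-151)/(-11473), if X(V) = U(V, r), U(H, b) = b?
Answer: 7767215/11473 ≈ 677.00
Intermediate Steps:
X(V) = 6
p(P) = -36 (p(P) = -1*6*6 = -6*6 = -36)
-24372/p(j(5)) + X(-151)/(-11473) = -24372/(-36) + 6/(-11473) = -24372*(-1/36) + 6*(-1/11473) = 677 - 6/11473 = 7767215/11473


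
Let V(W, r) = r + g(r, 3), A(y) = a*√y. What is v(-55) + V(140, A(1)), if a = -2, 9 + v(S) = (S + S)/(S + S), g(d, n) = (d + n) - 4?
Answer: -13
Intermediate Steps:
g(d, n) = -4 + d + n
v(S) = -8 (v(S) = -9 + (S + S)/(S + S) = -9 + (2*S)/((2*S)) = -9 + (2*S)*(1/(2*S)) = -9 + 1 = -8)
A(y) = -2*√y
V(W, r) = -1 + 2*r (V(W, r) = r + (-4 + r + 3) = r + (-1 + r) = -1 + 2*r)
v(-55) + V(140, A(1)) = -8 + (-1 + 2*(-2*√1)) = -8 + (-1 + 2*(-2*1)) = -8 + (-1 + 2*(-2)) = -8 + (-1 - 4) = -8 - 5 = -13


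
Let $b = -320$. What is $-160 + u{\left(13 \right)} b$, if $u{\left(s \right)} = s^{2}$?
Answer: $-54240$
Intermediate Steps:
$-160 + u{\left(13 \right)} b = -160 + 13^{2} \left(-320\right) = -160 + 169 \left(-320\right) = -160 - 54080 = -54240$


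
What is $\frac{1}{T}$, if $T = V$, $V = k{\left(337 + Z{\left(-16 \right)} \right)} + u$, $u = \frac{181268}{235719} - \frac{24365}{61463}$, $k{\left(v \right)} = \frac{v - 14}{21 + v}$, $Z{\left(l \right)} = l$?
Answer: $\frac{550543882086}{699324974593} \approx 0.78725$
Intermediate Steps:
$k{\left(v \right)} = \frac{-14 + v}{21 + v}$
$u = \frac{5397981649}{14487996897}$ ($u = 181268 \cdot \frac{1}{235719} - \frac{24365}{61463} = \frac{181268}{235719} - \frac{24365}{61463} = \frac{5397981649}{14487996897} \approx 0.37258$)
$V = \frac{699324974593}{550543882086}$ ($V = \frac{-14 + \left(337 - 16\right)}{21 + \left(337 - 16\right)} + \frac{5397981649}{14487996897} = \frac{-14 + 321}{21 + 321} + \frac{5397981649}{14487996897} = \frac{1}{342} \cdot 307 + \frac{5397981649}{14487996897} = \frac{307}{342} + \frac{5397981649}{14487996897} = \frac{699324974593}{550543882086} \approx 1.2702$)
$T = \frac{699324974593}{550543882086} \approx 1.2702$
$\frac{1}{T} = \frac{1}{\frac{699324974593}{550543882086}} = \frac{550543882086}{699324974593}$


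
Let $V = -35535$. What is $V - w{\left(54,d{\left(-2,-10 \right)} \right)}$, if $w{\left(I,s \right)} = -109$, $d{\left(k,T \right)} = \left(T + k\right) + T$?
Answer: $-35426$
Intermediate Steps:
$d{\left(k,T \right)} = k + 2 T$
$V - w{\left(54,d{\left(-2,-10 \right)} \right)} = -35535 - -109 = -35535 + 109 = -35426$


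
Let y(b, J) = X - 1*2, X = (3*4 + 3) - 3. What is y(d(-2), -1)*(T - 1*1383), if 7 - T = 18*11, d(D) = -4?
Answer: -15740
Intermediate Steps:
X = 12 (X = (12 + 3) - 3 = 15 - 3 = 12)
y(b, J) = 10 (y(b, J) = 12 - 1*2 = 12 - 2 = 10)
T = -191 (T = 7 - 18*11 = 7 - 1*198 = 7 - 198 = -191)
y(d(-2), -1)*(T - 1*1383) = 10*(-191 - 1*1383) = 10*(-191 - 1383) = 10*(-1574) = -15740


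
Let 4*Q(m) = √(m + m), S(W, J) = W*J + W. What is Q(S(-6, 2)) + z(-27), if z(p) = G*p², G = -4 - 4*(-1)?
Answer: 3*I/2 ≈ 1.5*I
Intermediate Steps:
S(W, J) = W + J*W (S(W, J) = J*W + W = W + J*W)
Q(m) = √2*√m/4 (Q(m) = √(m + m)/4 = √(2*m)/4 = (√2*√m)/4 = √2*√m/4)
G = 0 (G = -4 + 4 = 0)
z(p) = 0 (z(p) = 0*p² = 0)
Q(S(-6, 2)) + z(-27) = √2*√(-6*(1 + 2))/4 + 0 = √2*√(-6*3)/4 + 0 = √2*√(-18)/4 + 0 = √2*(3*I*√2)/4 + 0 = 3*I/2 + 0 = 3*I/2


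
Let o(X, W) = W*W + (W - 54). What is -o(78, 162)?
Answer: -26352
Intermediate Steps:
o(X, W) = -54 + W + W**2 (o(X, W) = W**2 + (-54 + W) = -54 + W + W**2)
-o(78, 162) = -(-54 + 162 + 162**2) = -(-54 + 162 + 26244) = -1*26352 = -26352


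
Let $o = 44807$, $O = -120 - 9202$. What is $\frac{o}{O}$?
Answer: $- \frac{44807}{9322} \approx -4.8066$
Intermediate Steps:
$O = -9322$ ($O = -120 - 9202 = -9322$)
$\frac{o}{O} = \frac{44807}{-9322} = 44807 \left(- \frac{1}{9322}\right) = - \frac{44807}{9322}$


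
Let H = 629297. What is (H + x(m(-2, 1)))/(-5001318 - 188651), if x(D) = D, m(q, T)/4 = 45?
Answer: -629477/5189969 ≈ -0.12129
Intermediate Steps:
m(q, T) = 180 (m(q, T) = 4*45 = 180)
(H + x(m(-2, 1)))/(-5001318 - 188651) = (629297 + 180)/(-5001318 - 188651) = 629477/(-5189969) = 629477*(-1/5189969) = -629477/5189969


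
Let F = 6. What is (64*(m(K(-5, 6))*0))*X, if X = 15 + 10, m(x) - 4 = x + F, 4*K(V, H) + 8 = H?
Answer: 0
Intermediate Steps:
K(V, H) = -2 + H/4
m(x) = 10 + x (m(x) = 4 + (x + 6) = 4 + (6 + x) = 10 + x)
X = 25
(64*(m(K(-5, 6))*0))*X = (64*((10 + (-2 + (¼)*6))*0))*25 = (64*((10 + (-2 + 3/2))*0))*25 = (64*((10 - ½)*0))*25 = (64*((19/2)*0))*25 = (64*0)*25 = 0*25 = 0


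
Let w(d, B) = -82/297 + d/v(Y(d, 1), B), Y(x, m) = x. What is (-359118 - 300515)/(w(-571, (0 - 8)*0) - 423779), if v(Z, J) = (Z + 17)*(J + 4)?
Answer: 434138778216/278911008533 ≈ 1.5565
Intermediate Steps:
v(Z, J) = (4 + J)*(17 + Z) (v(Z, J) = (17 + Z)*(4 + J) = (4 + J)*(17 + Z))
w(d, B) = -82/297 + d/(68 + 4*d + 17*B + B*d)
(-359118 - 300515)/(w(-571, (0 - 8)*0) - 423779) = (-359118 - 300515)/((-82/297 - 571/(68 + 4*(-571) + 17*((0 - 8)*0) + ((0 - 8)*0)*(-571))) - 423779) = -659633/((-82/297 - 571/(68 - 2284 + 17*(-8*0) - 8*0*(-571))) - 423779) = -659633/((-82/297 - 571/(68 - 2284 + 17*0 + 0*(-571))) - 423779) = -659633/((-82/297 - 571/(68 - 2284 + 0 + 0)) - 423779) = -659633/((-82/297 - 571/(-2216)) - 423779) = -659633/((-82/297 - 571*(-1/2216)) - 423779) = -659633/((-82/297 + 571/2216) - 423779) = -659633/(-12125/658152 - 423779) = -659633/(-278911008533/658152) = -659633*(-658152/278911008533) = 434138778216/278911008533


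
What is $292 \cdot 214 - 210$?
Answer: $62278$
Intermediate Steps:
$292 \cdot 214 - 210 = 62488 - 210 = 62278$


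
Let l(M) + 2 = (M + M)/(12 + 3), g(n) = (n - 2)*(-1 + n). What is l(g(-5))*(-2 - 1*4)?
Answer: -108/5 ≈ -21.600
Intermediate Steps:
g(n) = (-1 + n)*(-2 + n) (g(n) = (-2 + n)*(-1 + n) = (-1 + n)*(-2 + n))
l(M) = -2 + 2*M/15 (l(M) = -2 + (M + M)/(12 + 3) = -2 + (2*M)/15 = -2 + (2*M)*(1/15) = -2 + 2*M/15)
l(g(-5))*(-2 - 1*4) = (-2 + 2*(2 + (-5)² - 3*(-5))/15)*(-2 - 1*4) = (-2 + 2*(2 + 25 + 15)/15)*(-2 - 4) = (-2 + (2/15)*42)*(-6) = (-2 + 28/5)*(-6) = (18/5)*(-6) = -108/5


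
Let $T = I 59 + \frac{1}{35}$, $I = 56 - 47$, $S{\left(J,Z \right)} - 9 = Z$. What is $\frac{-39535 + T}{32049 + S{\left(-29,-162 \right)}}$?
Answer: $- \frac{1365139}{1116360} \approx -1.2228$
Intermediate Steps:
$S{\left(J,Z \right)} = 9 + Z$
$I = 9$ ($I = 56 - 47 = 9$)
$T = \frac{18586}{35}$ ($T = 9 \cdot 59 + \frac{1}{35} = 531 + \frac{1}{35} = \frac{18586}{35} \approx 531.03$)
$\frac{-39535 + T}{32049 + S{\left(-29,-162 \right)}} = \frac{-39535 + \frac{18586}{35}}{32049 + \left(9 - 162\right)} = - \frac{1365139}{35 \left(32049 - 153\right)} = - \frac{1365139}{35 \cdot 31896} = \left(- \frac{1365139}{35}\right) \frac{1}{31896} = - \frac{1365139}{1116360}$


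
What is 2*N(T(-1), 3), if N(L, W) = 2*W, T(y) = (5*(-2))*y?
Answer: 12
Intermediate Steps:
T(y) = -10*y
2*N(T(-1), 3) = 2*(2*3) = 2*6 = 12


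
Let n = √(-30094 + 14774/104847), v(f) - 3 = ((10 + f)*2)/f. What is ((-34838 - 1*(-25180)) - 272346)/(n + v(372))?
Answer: -53849396657895/1138038552169 + 203254383*I*√82704646310217/1138038552169 ≈ -47.318 + 1624.2*I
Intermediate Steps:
v(f) = 3 + (20 + 2*f)/f (v(f) = 3 + ((10 + f)*2)/f = 3 + (20 + 2*f)/f)
n = 2*I*√82704646310217/104847 (n = √(-30094 + 14774*(1/104847)) = √(-30094 + 14774/104847) = √(-3155250844/104847) = 2*I*√82704646310217/104847 ≈ 173.48*I)
((-34838 - 1*(-25180)) - 272346)/(n + v(372)) = ((-34838 - 1*(-25180)) - 272346)/(2*I*√82704646310217/104847 + (5 + 20/372)) = ((-34838 + 25180) - 272346)/(2*I*√82704646310217/104847 + (5 + 20*(1/372))) = (-9658 - 272346)/(2*I*√82704646310217/104847 + (5 + 5/93)) = -282004/(2*I*√82704646310217/104847 + 470/93) = -282004/(470/93 + 2*I*√82704646310217/104847)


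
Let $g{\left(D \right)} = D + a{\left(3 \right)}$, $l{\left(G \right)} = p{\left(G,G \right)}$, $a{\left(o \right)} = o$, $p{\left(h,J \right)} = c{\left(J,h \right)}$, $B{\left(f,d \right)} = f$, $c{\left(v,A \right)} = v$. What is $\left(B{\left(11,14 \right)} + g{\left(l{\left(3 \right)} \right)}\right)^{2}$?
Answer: $289$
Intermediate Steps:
$p{\left(h,J \right)} = J$
$l{\left(G \right)} = G$
$g{\left(D \right)} = 3 + D$ ($g{\left(D \right)} = D + 3 = 3 + D$)
$\left(B{\left(11,14 \right)} + g{\left(l{\left(3 \right)} \right)}\right)^{2} = \left(11 + \left(3 + 3\right)\right)^{2} = \left(11 + 6\right)^{2} = 17^{2} = 289$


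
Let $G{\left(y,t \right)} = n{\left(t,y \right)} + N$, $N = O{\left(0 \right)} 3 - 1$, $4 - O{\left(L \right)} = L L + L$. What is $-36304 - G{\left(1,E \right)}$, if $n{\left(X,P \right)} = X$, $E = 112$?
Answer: $-36427$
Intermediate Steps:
$O{\left(L \right)} = 4 - L - L^{2}$ ($O{\left(L \right)} = 4 - \left(L L + L\right) = 4 - \left(L^{2} + L\right) = 4 - \left(L + L^{2}\right) = 4 - L - L^{2}$)
$N = 11$ ($N = \left(4 - 0 - 0^{2}\right) 3 - 1 = \left(4 + 0 - 0\right) 3 - 1 = \left(4 + 0 + 0\right) 3 - 1 = 4 \cdot 3 - 1 = 12 - 1 = 11$)
$G{\left(y,t \right)} = 11 + t$ ($G{\left(y,t \right)} = t + 11 = 11 + t$)
$-36304 - G{\left(1,E \right)} = -36304 - \left(11 + 112\right) = -36304 - 123 = -36427$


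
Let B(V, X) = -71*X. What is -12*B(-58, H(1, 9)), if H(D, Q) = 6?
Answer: 5112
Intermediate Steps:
-12*B(-58, H(1, 9)) = -(-852)*6 = -12*(-426) = 5112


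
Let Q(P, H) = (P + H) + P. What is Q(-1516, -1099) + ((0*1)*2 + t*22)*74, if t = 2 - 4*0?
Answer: -875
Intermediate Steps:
t = 2 (t = 2 + 0 = 2)
Q(P, H) = H + 2*P (Q(P, H) = (H + P) + P = H + 2*P)
Q(-1516, -1099) + ((0*1)*2 + t*22)*74 = (-1099 + 2*(-1516)) + ((0*1)*2 + 2*22)*74 = (-1099 - 3032) + (0*2 + 44)*74 = -4131 + (0 + 44)*74 = -4131 + 44*74 = -4131 + 3256 = -875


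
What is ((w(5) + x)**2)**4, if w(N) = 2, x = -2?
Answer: 0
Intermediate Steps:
((w(5) + x)**2)**4 = ((2 - 2)**2)**4 = (0**2)**4 = 0**4 = 0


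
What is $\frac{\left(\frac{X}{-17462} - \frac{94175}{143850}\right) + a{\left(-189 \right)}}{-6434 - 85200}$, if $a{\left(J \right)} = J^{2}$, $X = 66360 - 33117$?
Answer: $- \frac{897214641833}{2301762418158} \approx -0.38979$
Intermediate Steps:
$X = 33243$ ($X = 66360 - 33117 = 33243$)
$\frac{\left(\frac{X}{-17462} - \frac{94175}{143850}\right) + a{\left(-189 \right)}}{-6434 - 85200} = \frac{\left(\frac{33243}{-17462} - \frac{94175}{143850}\right) + \left(-189\right)^{2}}{-6434 - 85200} = \frac{\left(33243 \left(- \frac{1}{17462}\right) - \frac{3767}{5754}\right) + 35721}{-91634} = \left(\left(- \frac{33243}{17462} - \frac{3767}{5754}\right) + 35721\right) \left(- \frac{1}{91634}\right) = \left(- \frac{64264894}{25119087} + 35721\right) \left(- \frac{1}{91634}\right) = \frac{897214641833}{25119087} \left(- \frac{1}{91634}\right) = - \frac{897214641833}{2301762418158}$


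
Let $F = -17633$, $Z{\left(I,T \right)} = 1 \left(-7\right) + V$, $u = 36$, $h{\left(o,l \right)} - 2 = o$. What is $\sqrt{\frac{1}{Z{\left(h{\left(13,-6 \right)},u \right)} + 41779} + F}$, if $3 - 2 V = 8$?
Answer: $\frac{3 i \sqrt{13672950514635}}{83539} \approx 132.79 i$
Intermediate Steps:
$V = - \frac{5}{2}$ ($V = \frac{3}{2} - 4 = - \frac{5}{2} \approx -2.5$)
$h{\left(o,l \right)} = 2 + o$
$Z{\left(I,T \right)} = - \frac{19}{2}$ ($Z{\left(I,T \right)} = 1 \left(-7\right) - \frac{5}{2} = -7 - \frac{5}{2} = - \frac{19}{2}$)
$\sqrt{\frac{1}{Z{\left(h{\left(13,-6 \right)},u \right)} + 41779} + F} = \sqrt{\frac{1}{- \frac{19}{2} + 41779} - 17633} = \sqrt{\frac{1}{\frac{83539}{2}} - 17633} = \sqrt{\frac{2}{83539} - 17633} = \sqrt{- \frac{1473043185}{83539}} = \frac{3 i \sqrt{13672950514635}}{83539}$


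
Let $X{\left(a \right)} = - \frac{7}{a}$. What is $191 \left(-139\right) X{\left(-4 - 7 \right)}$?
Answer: $- \frac{185843}{11} \approx -16895.0$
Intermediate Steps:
$191 \left(-139\right) X{\left(-4 - 7 \right)} = 191 \left(-139\right) \left(- \frac{7}{-4 - 7}\right) = - 26549 \left(- \frac{7}{-4 - 7}\right) = - 26549 \left(- \frac{7}{-11}\right) = - 26549 \left(\left(-7\right) \left(- \frac{1}{11}\right)\right) = \left(-26549\right) \frac{7}{11} = - \frac{185843}{11}$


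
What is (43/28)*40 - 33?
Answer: 199/7 ≈ 28.429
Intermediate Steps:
(43/28)*40 - 33 = 430/7 - 33 = 199/7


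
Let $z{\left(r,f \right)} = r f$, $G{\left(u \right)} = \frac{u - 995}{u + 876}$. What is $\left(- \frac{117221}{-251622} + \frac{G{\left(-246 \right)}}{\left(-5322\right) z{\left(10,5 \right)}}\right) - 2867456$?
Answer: $- \frac{959975569672357223}{334783071000} \approx -2.8675 \cdot 10^{6}$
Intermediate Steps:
$G{\left(u \right)} = \frac{-995 + u}{876 + u}$
$z{\left(r,f \right)} = f r$
$\left(- \frac{117221}{-251622} + \frac{G{\left(-246 \right)}}{\left(-5322\right) z{\left(10,5 \right)}}\right) - 2867456 = \left(- \frac{117221}{-251622} + \frac{\frac{1}{876 - 246} \left(-995 - 246\right)}{\left(-5322\right) 5 \cdot 10}\right) - 2867456 = \left(\left(-117221\right) \left(- \frac{1}{251622}\right) + \frac{\frac{1}{630} \left(-1241\right)}{\left(-5322\right) 50}\right) - 2867456 = \left(\frac{117221}{251622} + \frac{\frac{1}{630} \left(-1241\right)}{-266100}\right) - 2867456 = \left(\frac{117221}{251622} - - \frac{1241}{167643000}\right) - 2867456 = \left(\frac{117221}{251622} + \frac{1241}{167643000}\right) - 2867456 = \frac{155965018777}{334783071000} - 2867456 = - \frac{959975569672357223}{334783071000}$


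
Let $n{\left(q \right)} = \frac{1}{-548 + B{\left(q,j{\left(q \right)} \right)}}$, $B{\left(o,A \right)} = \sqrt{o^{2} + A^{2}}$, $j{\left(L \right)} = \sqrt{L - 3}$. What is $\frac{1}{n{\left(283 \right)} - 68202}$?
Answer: $- \frac{15000007418}{1023030543297133} + \frac{\sqrt{80369}}{1023030543297133} \approx -1.4662 \cdot 10^{-5}$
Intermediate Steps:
$j{\left(L \right)} = \sqrt{-3 + L}$
$B{\left(o,A \right)} = \sqrt{A^{2} + o^{2}}$
$n{\left(q \right)} = \frac{1}{-548 + \sqrt{-3 + q + q^{2}}}$ ($n{\left(q \right)} = \frac{1}{-548 + \sqrt{\left(\sqrt{-3 + q}\right)^{2} + q^{2}}} = \frac{1}{-548 + \sqrt{\left(-3 + q\right) + q^{2}}} = \frac{1}{-548 + \sqrt{-3 + q + q^{2}}}$)
$\frac{1}{n{\left(283 \right)} - 68202} = \frac{1}{\frac{1}{-548 + \sqrt{-3 + 283 + 283^{2}}} - 68202} = \frac{1}{\frac{1}{-548 + \sqrt{-3 + 283 + 80089}} - 68202} = \frac{1}{\frac{1}{-548 + \sqrt{80369}} - 68202} = \frac{1}{-68202 + \frac{1}{-548 + \sqrt{80369}}}$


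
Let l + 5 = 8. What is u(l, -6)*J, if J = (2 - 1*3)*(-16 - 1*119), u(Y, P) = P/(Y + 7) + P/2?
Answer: -486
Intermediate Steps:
l = 3 (l = -5 + 8 = 3)
u(Y, P) = P/2 + P/(7 + Y) (u(Y, P) = P/(7 + Y) + P*(1/2) = P/(7 + Y) + P/2 = P/2 + P/(7 + Y))
J = 135 (J = (2 - 3)*(-16 - 119) = -1*(-135) = 135)
u(l, -6)*J = ((1/2)*(-6)*(9 + 3)/(7 + 3))*135 = ((1/2)*(-6)*12/10)*135 = ((1/2)*(-6)*(1/10)*12)*135 = -18/5*135 = -486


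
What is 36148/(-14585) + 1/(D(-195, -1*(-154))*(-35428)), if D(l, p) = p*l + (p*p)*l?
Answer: -1192196755667003/481027710563400 ≈ -2.4784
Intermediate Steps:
D(l, p) = l*p + l*p² (D(l, p) = l*p + p²*l = l*p + l*p²)
36148/(-14585) + 1/(D(-195, -1*(-154))*(-35428)) = 36148/(-14585) + 1/(-195*(-1*(-154))*(1 - 1*(-154))*(-35428)) = 36148*(-1/14585) - 1/35428/(-195*154*(1 + 154)) = -36148/14585 - 1/35428/(-195*154*155) = -36148/14585 - 1/35428/(-4654650) = -36148/14585 - 1/4654650*(-1/35428) = -36148/14585 + 1/164904940200 = -1192196755667003/481027710563400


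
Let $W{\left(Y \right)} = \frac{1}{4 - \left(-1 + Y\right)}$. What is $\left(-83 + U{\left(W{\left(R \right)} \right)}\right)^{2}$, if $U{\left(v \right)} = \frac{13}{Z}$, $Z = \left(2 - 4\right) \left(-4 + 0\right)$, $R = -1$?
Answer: $\frac{423801}{64} \approx 6621.9$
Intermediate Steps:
$Z = 8$ ($Z = \left(-2\right) \left(-4\right) = 8$)
$W{\left(Y \right)} = \frac{1}{5 - Y}$
$U{\left(v \right)} = \frac{13}{8}$
$\left(-83 + U{\left(W{\left(R \right)} \right)}\right)^{2} = \left(-83 + \frac{13}{8}\right)^{2} = \left(- \frac{651}{8}\right)^{2} = \frac{423801}{64}$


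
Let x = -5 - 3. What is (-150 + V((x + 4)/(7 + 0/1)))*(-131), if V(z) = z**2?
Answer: 960754/49 ≈ 19607.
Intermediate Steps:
x = -8
(-150 + V((x + 4)/(7 + 0/1)))*(-131) = (-150 + ((-8 + 4)/(7 + 0/1))**2)*(-131) = (-150 + (-4/(7 + 0*1))**2)*(-131) = (-150 + (-4/(7 + 0))**2)*(-131) = (-150 + (-4/7)**2)*(-131) = (-150 + 16/49)*(-131) = -7334/49*(-131) = 960754/49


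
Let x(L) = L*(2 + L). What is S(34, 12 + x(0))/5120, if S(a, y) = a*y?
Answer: 51/640 ≈ 0.079687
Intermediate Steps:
S(34, 12 + x(0))/5120 = (34*(12 + 0*(2 + 0)))/5120 = (34*(12 + 0*2))*(1/5120) = (34*(12 + 0))*(1/5120) = (34*12)*(1/5120) = 408*(1/5120) = 51/640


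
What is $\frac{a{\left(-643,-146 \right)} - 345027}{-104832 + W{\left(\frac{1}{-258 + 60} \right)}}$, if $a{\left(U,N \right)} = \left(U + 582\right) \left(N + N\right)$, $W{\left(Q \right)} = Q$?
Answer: $\frac{64788570}{20756737} \approx 3.1213$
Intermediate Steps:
$a{\left(U,N \right)} = 2 N \left(582 + U\right)$ ($a{\left(U,N \right)} = \left(582 + U\right) 2 N = 2 N \left(582 + U\right)$)
$\frac{a{\left(-643,-146 \right)} - 345027}{-104832 + W{\left(\frac{1}{-258 + 60} \right)}} = \frac{2 \left(-146\right) \left(582 - 643\right) - 345027}{-104832 + \frac{1}{-258 + 60}} = \frac{2 \left(-146\right) \left(-61\right) - 345027}{-104832 + \frac{1}{-198}} = \frac{17812 - 345027}{-104832 - \frac{1}{198}} = - \frac{327215}{- \frac{20756737}{198}} = \left(-327215\right) \left(- \frac{198}{20756737}\right) = \frac{64788570}{20756737}$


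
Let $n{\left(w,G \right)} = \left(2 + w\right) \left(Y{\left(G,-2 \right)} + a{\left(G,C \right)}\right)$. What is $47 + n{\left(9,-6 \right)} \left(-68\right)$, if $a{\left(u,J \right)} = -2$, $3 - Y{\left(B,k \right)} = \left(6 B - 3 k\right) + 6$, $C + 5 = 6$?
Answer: $-18653$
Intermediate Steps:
$C = 1$ ($C = -5 + 6 = 1$)
$Y{\left(B,k \right)} = -3 - 6 B + 3 k$ ($Y{\left(B,k \right)} = 3 - \left(\left(6 B - 3 k\right) + 6\right) = 3 - \left(\left(- 3 k + 6 B\right) + 6\right) = 3 - \left(6 - 3 k + 6 B\right) = -3 - 6 B + 3 k$)
$n{\left(w,G \right)} = \left(-11 - 6 G\right) \left(2 + w\right)$ ($n{\left(w,G \right)} = \left(2 + w\right) \left(\left(-3 - 6 G + 3 \left(-2\right)\right) - 2\right) = \left(2 + w\right) \left(\left(-3 - 6 G - 6\right) - 2\right) = \left(2 + w\right) \left(\left(-9 - 6 G\right) - 2\right) = \left(2 + w\right) \left(-11 - 6 G\right) = \left(-11 - 6 G\right) \left(2 + w\right)$)
$47 + n{\left(9,-6 \right)} \left(-68\right) = 47 + \left(-22 - -72 - 99 - \left(-36\right) 9\right) \left(-68\right) = 47 + \left(-22 + 72 - 99 + 324\right) \left(-68\right) = 47 + 275 \left(-68\right) = 47 - 18700 = -18653$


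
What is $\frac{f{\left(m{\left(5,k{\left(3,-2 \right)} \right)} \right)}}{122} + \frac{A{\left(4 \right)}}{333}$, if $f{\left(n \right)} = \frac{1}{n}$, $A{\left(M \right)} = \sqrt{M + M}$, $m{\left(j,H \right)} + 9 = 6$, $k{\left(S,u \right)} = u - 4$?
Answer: $- \frac{1}{366} + \frac{2 \sqrt{2}}{333} \approx 0.0057615$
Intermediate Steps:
$k{\left(S,u \right)} = -4 + u$ ($k{\left(S,u \right)} = u - 4 = -4 + u$)
$m{\left(j,H \right)} = -3$ ($m{\left(j,H \right)} = -9 + 6 = -3$)
$A{\left(M \right)} = \sqrt{2} \sqrt{M}$ ($A{\left(M \right)} = \sqrt{2 M} = \sqrt{2} \sqrt{M}$)
$\frac{f{\left(m{\left(5,k{\left(3,-2 \right)} \right)} \right)}}{122} + \frac{A{\left(4 \right)}}{333} = \frac{1}{\left(-3\right) 122} + \frac{\sqrt{2} \sqrt{4}}{333} = \left(- \frac{1}{3}\right) \frac{1}{122} + \sqrt{2} \cdot 2 \cdot \frac{1}{333} = - \frac{1}{366} + 2 \sqrt{2} \cdot \frac{1}{333} = - \frac{1}{366} + \frac{2 \sqrt{2}}{333}$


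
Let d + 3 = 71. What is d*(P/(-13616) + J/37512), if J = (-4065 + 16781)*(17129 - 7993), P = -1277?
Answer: 3361462254685/15961356 ≈ 2.1060e+5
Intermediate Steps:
d = 68 (d = -3 + 71 = 68)
J = 116173376 (J = 12716*9136 = 116173376)
d*(P/(-13616) + J/37512) = 68*(-1277/(-13616) + 116173376/37512) = 68*(-1277*(-1/13616) + 116173376*(1/37512)) = 68*(1277/13616 + 14521672/4689) = 68*(197733073805/63845424) = 3361462254685/15961356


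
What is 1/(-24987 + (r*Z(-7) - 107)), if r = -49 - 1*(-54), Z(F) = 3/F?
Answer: -7/175673 ≈ -3.9847e-5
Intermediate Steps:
r = 5 (r = -49 + 54 = 5)
1/(-24987 + (r*Z(-7) - 107)) = 1/(-24987 + (5*(3/(-7)) - 107)) = 1/(-24987 + (5*(3*(-1/7)) - 107)) = 1/(-24987 + (5*(-3/7) - 107)) = 1/(-24987 + (-15/7 - 107)) = 1/(-24987 - 764/7) = 1/(-175673/7) = -7/175673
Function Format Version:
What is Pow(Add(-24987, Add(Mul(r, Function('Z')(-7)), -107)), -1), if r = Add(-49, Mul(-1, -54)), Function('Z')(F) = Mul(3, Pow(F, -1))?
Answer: Rational(-7, 175673) ≈ -3.9847e-5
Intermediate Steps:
r = 5 (r = Add(-49, 54) = 5)
Pow(Add(-24987, Add(Mul(r, Function('Z')(-7)), -107)), -1) = Pow(Add(-24987, Add(Mul(5, Mul(3, Pow(-7, -1))), -107)), -1) = Pow(Add(-24987, Add(Mul(5, Mul(3, Rational(-1, 7))), -107)), -1) = Pow(Add(-24987, Add(Mul(5, Rational(-3, 7)), -107)), -1) = Pow(Add(-24987, Add(Rational(-15, 7), -107)), -1) = Pow(Add(-24987, Rational(-764, 7)), -1) = Pow(Rational(-175673, 7), -1) = Rational(-7, 175673)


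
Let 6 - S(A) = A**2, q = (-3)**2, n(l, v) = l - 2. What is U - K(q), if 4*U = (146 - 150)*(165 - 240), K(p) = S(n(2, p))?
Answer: 69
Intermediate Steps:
n(l, v) = -2 + l
q = 9
S(A) = 6 - A**2
K(p) = 6 (K(p) = 6 - (-2 + 2)**2 = 6 - 1*0**2 = 6 - 1*0 = 6 + 0 = 6)
U = 75 (U = ((146 - 150)*(165 - 240))/4 = (-4*(-75))/4 = (1/4)*300 = 75)
U - K(q) = 75 - 1*6 = 75 - 6 = 69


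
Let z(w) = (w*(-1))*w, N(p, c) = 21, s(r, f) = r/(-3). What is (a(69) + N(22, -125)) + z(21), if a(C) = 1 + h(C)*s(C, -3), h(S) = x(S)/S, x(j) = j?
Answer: -442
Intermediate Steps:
s(r, f) = -r/3 (s(r, f) = r*(-⅓) = -r/3)
h(S) = 1 (h(S) = S/S = 1)
z(w) = -w² (z(w) = (-w)*w = -w²)
a(C) = 1 - C/3 (a(C) = 1 + 1*(-C/3) = 1 - C/3)
(a(69) + N(22, -125)) + z(21) = ((1 - ⅓*69) + 21) - 1*21² = ((1 - 23) + 21) - 1*441 = (-22 + 21) - 441 = -1 - 441 = -442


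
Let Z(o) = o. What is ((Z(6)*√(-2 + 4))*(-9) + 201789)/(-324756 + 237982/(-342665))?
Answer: -69146027685/111282752722 + 9251955*√2/55641376361 ≈ -0.62112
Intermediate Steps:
((Z(6)*√(-2 + 4))*(-9) + 201789)/(-324756 + 237982/(-342665)) = ((6*√(-2 + 4))*(-9) + 201789)/(-324756 + 237982/(-342665)) = ((6*√2)*(-9) + 201789)/(-324756 + 237982*(-1/342665)) = (-54*√2 + 201789)/(-324756 - 237982/342665) = (201789 - 54*√2)/(-111282752722/342665) = (201789 - 54*√2)*(-342665/111282752722) = -69146027685/111282752722 + 9251955*√2/55641376361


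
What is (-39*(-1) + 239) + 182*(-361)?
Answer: -65424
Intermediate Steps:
(-39*(-1) + 239) + 182*(-361) = (39 + 239) - 65702 = 278 - 65702 = -65424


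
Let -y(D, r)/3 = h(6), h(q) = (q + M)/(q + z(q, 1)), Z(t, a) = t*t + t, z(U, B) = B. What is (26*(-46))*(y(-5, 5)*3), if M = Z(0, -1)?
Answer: 64584/7 ≈ 9226.3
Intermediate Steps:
Z(t, a) = t + t**2 (Z(t, a) = t**2 + t = t + t**2)
M = 0 (M = 0*(1 + 0) = 0*1 = 0)
h(q) = q/(1 + q) (h(q) = (q + 0)/(q + 1) = q/(1 + q))
y(D, r) = -18/7 (y(D, r) = -18/(1 + 6) = -18/7)
(26*(-46))*(y(-5, 5)*3) = (26*(-46))*(-18/7*3) = -1196*(-54/7) = 64584/7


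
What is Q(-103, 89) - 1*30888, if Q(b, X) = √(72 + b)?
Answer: -30888 + I*√31 ≈ -30888.0 + 5.5678*I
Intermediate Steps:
Q(-103, 89) - 1*30888 = √(72 - 103) - 1*30888 = √(-31) - 30888 = I*√31 - 30888 = -30888 + I*√31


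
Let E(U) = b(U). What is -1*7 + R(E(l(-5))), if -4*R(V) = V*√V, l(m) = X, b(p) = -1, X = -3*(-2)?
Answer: -7 + I/4 ≈ -7.0 + 0.25*I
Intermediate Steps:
X = 6
l(m) = 6
E(U) = -1
R(V) = -V^(3/2)/4 (R(V) = -V*√V/4 = -V^(3/2)/4)
-1*7 + R(E(l(-5))) = -1*7 - (-1)*I/4 = -7 - (-1)*I/4 = -7 + I/4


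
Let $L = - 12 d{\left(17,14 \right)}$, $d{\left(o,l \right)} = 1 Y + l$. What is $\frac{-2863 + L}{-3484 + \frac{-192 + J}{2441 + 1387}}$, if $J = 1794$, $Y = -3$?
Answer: $\frac{382162}{444505} \approx 0.85975$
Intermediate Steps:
$d{\left(o,l \right)} = -3 + l$ ($d{\left(o,l \right)} = 1 \left(-3\right) + l = -3 + l$)
$L = -132$ ($L = - 12 \left(-3 + 14\right) = \left(-12\right) 11 = -132$)
$\frac{-2863 + L}{-3484 + \frac{-192 + J}{2441 + 1387}} = \frac{-2863 - 132}{-3484 + \frac{-192 + 1794}{2441 + 1387}} = - \frac{2995}{-3484 + \frac{1602}{3828}} = - \frac{2995}{-3484 + 1602 \cdot \frac{1}{3828}} = - \frac{2995}{-3484 + \frac{267}{638}} = - \frac{2995}{- \frac{2222525}{638}} = \left(-2995\right) \left(- \frac{638}{2222525}\right) = \frac{382162}{444505}$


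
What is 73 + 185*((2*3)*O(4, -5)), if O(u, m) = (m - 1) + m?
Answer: -12137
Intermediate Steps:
O(u, m) = -1 + 2*m (O(u, m) = (-1 + m) + m = -1 + 2*m)
73 + 185*((2*3)*O(4, -5)) = 73 + 185*((2*3)*(-1 + 2*(-5))) = 73 + 185*(6*(-1 - 10)) = 73 + 185*(6*(-11)) = 73 + 185*(-66) = 73 - 12210 = -12137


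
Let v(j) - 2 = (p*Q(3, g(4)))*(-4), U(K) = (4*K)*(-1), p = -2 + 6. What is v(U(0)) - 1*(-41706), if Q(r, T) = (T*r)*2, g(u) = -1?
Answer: 41804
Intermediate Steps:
p = 4
U(K) = -4*K
Q(r, T) = 2*T*r
v(j) = 98 (v(j) = 2 + (4*(2*(-1)*3))*(-4) = 2 + (4*(-6))*(-4) = 2 - 24*(-4) = 2 + 96 = 98)
v(U(0)) - 1*(-41706) = 98 - 1*(-41706) = 98 + 41706 = 41804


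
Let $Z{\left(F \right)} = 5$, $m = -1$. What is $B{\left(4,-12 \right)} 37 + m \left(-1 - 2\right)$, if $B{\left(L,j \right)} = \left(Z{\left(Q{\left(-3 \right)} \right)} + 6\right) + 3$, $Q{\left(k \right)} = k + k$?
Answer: $521$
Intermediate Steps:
$Q{\left(k \right)} = 2 k$
$B{\left(L,j \right)} = 14$ ($B{\left(L,j \right)} = \left(5 + 6\right) + 3 = 11 + 3 = 14$)
$B{\left(4,-12 \right)} 37 + m \left(-1 - 2\right) = 14 \cdot 37 - \left(-1 - 2\right) = 518 - -3 = 518 + 3 = 521$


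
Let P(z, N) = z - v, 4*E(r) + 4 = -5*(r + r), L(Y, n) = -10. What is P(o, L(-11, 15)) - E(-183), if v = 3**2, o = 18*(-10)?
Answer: -1291/2 ≈ -645.50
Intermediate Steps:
E(r) = -1 - 5*r/2 (E(r) = -1 + (-5*(r + r))/4 = -1 + (-10*r)/4 = -1 - 5*r/2)
o = -180
v = 9
P(z, N) = -9 + z (P(z, N) = z - 1*9 = z - 9 = -9 + z)
P(o, L(-11, 15)) - E(-183) = (-9 - 180) - (-1 - 5/2*(-183)) = -189 - (-1 + 915/2) = -189 - 1*913/2 = -189 - 913/2 = -1291/2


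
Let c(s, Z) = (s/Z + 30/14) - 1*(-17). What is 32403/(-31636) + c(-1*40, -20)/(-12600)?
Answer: -357828341/348786900 ≈ -1.0259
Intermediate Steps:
c(s, Z) = 134/7 + s/Z (c(s, Z) = (s/Z + 30*(1/14)) + 17 = (s/Z + 15/7) + 17 = (15/7 + s/Z) + 17 = 134/7 + s/Z)
32403/(-31636) + c(-1*40, -20)/(-12600) = 32403/(-31636) + (134/7 - 1*40/(-20))/(-12600) = 32403*(-1/31636) + (134/7 - 40*(-1/20))*(-1/12600) = -32403/31636 + (134/7 + 2)*(-1/12600) = -32403/31636 + (148/7)*(-1/12600) = -32403/31636 - 37/22050 = -357828341/348786900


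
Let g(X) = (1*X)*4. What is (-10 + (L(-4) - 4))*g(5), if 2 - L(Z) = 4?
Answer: -320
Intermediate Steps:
L(Z) = -2 (L(Z) = 2 - 1*4 = 2 - 4 = -2)
g(X) = 4*X (g(X) = X*4 = 4*X)
(-10 + (L(-4) - 4))*g(5) = (-10 + (-2 - 4))*(4*5) = (-10 - 6)*20 = -16*20 = -320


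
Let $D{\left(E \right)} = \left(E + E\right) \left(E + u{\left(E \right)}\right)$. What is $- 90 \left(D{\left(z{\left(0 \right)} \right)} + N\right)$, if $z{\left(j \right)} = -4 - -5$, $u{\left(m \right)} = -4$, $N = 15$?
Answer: $-810$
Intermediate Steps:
$z{\left(j \right)} = 1$ ($z{\left(j \right)} = -4 + 5 = 1$)
$D{\left(E \right)} = 2 E \left(-4 + E\right)$ ($D{\left(E \right)} = \left(E + E\right) \left(E - 4\right) = 2 E \left(-4 + E\right)$)
$- 90 \left(D{\left(z{\left(0 \right)} \right)} + N\right) = - 90 \left(2 \cdot 1 \left(-4 + 1\right) + 15\right) = - 90 \left(2 \cdot 1 \left(-3\right) + 15\right) = - 90 \left(-6 + 15\right) = \left(-90\right) 9 = -810$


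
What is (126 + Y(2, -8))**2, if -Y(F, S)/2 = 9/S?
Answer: 263169/16 ≈ 16448.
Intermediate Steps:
Y(F, S) = -18/S
(126 + Y(2, -8))**2 = (126 - 18/(-8))**2 = (126 - 18*(-1/8))**2 = (126 + 9/4)**2 = (513/4)**2 = 263169/16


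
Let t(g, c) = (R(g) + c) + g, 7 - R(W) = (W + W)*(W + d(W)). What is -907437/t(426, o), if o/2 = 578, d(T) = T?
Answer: 907437/724315 ≈ 1.2528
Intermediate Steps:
o = 1156 (o = 2*578 = 1156)
R(W) = 7 - 4*W² (R(W) = 7 - (W + W)*(W + W) = 7 - 2*W*2*W = 7 - 4*W²)
t(g, c) = 7 + c + g - 4*g² (t(g, c) = ((7 - 4*g²) + c) + g = (7 + c - 4*g²) + g = 7 + c + g - 4*g²)
-907437/t(426, o) = -907437/(7 + 1156 + 426 - 4*426²) = -907437/(7 + 1156 + 426 - 4*181476) = -907437/(7 + 1156 + 426 - 725904) = -907437/(-724315) = -907437*(-1/724315) = 907437/724315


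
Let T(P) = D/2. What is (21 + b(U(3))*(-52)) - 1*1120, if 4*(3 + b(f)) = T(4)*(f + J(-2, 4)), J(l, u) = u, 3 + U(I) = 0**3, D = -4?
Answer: -917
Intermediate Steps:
U(I) = -3 (U(I) = -3 + 0**3 = -3 + 0 = -3)
T(P) = -2 (T(P) = -4/2 = -4*1/2 = -2)
b(f) = -5 - f/2 (b(f) = -3 + (-2*(f + 4))/4 = -3 + (-2*(4 + f))/4 = -3 + (-8 - 2*f)/4 = -3 + (-2 - f/2) = -5 - f/2)
(21 + b(U(3))*(-52)) - 1*1120 = (21 + (-5 - 1/2*(-3))*(-52)) - 1*1120 = (21 + (-5 + 3/2)*(-52)) - 1120 = (21 - 7/2*(-52)) - 1120 = (21 + 182) - 1120 = 203 - 1120 = -917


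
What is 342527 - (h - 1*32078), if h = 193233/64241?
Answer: 24064806572/64241 ≈ 3.7460e+5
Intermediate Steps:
h = 193233/64241 (h = 193233*(1/64241) = 193233/64241 ≈ 3.0079)
342527 - (h - 1*32078) = 342527 - (193233/64241 - 1*32078) = 342527 - (193233/64241 - 32078) = 342527 - 1*(-2060529565/64241) = 342527 + 2060529565/64241 = 24064806572/64241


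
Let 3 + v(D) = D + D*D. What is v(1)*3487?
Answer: -3487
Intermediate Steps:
v(D) = -3 + D + D² (v(D) = -3 + (D + D*D) = -3 + (D + D²) = -3 + D + D²)
v(1)*3487 = (-3 + 1 + 1²)*3487 = (-3 + 1 + 1)*3487 = -1*3487 = -3487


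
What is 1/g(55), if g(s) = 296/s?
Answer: 55/296 ≈ 0.18581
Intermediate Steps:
1/g(55) = 1/(296/55) = 55/296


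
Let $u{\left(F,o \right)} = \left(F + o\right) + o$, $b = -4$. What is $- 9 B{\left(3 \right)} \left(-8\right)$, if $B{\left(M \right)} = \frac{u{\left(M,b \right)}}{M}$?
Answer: $-120$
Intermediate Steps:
$u{\left(F,o \right)} = F + 2 o$
$B{\left(M \right)} = \frac{-8 + M}{M}$ ($B{\left(M \right)} = \frac{M + 2 \left(-4\right)}{M} = \frac{M - 8}{M} = \frac{-8 + M}{M}$)
$- 9 B{\left(3 \right)} \left(-8\right) = - 9 \frac{-8 + 3}{3} \left(-8\right) = - 9 \cdot \frac{1}{3} \left(-5\right) \left(-8\right) = \left(-9\right) \left(- \frac{5}{3}\right) \left(-8\right) = 15 \left(-8\right) = -120$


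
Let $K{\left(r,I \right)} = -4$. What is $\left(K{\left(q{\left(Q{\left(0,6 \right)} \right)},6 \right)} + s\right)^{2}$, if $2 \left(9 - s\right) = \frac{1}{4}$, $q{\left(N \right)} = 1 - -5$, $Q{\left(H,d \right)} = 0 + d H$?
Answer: $\frac{1521}{64} \approx 23.766$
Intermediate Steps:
$Q{\left(H,d \right)} = H d$ ($Q{\left(H,d \right)} = 0 + H d = H d$)
$q{\left(N \right)} = 6$ ($q{\left(N \right)} = 1 + 5 = 6$)
$s = \frac{71}{8}$ ($s = 9 - \frac{1}{2 \cdot 4} = 9 - \frac{1}{8} = \frac{71}{8} \approx 8.875$)
$\left(K{\left(q{\left(Q{\left(0,6 \right)} \right)},6 \right)} + s\right)^{2} = \left(-4 + \frac{71}{8}\right)^{2} = \left(\frac{39}{8}\right)^{2} = \frac{1521}{64}$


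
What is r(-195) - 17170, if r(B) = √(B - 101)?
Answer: -17170 + 2*I*√74 ≈ -17170.0 + 17.205*I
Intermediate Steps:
r(B) = √(-101 + B)
r(-195) - 17170 = √(-101 - 195) - 17170 = √(-296) - 17170 = 2*I*√74 - 17170 = -17170 + 2*I*√74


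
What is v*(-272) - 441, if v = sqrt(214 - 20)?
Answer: -441 - 272*sqrt(194) ≈ -4229.5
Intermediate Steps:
v = sqrt(194) ≈ 13.928
v*(-272) - 441 = sqrt(194)*(-272) - 441 = -272*sqrt(194) - 441 = -441 - 272*sqrt(194)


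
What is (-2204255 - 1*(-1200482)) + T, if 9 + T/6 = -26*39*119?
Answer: -1727823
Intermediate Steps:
T = -724050 (T = -54 + 6*(-26*39*119) = -54 + 6*(-1014*119) = -54 + 6*(-120666) = -54 - 723996 = -724050)
(-2204255 - 1*(-1200482)) + T = (-2204255 - 1*(-1200482)) - 724050 = (-2204255 + 1200482) - 724050 = -1003773 - 724050 = -1727823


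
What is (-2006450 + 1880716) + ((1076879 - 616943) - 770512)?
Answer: -436310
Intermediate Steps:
(-2006450 + 1880716) + ((1076879 - 616943) - 770512) = -125734 + (459936 - 770512) = -125734 - 310576 = -436310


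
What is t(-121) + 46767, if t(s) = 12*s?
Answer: 45315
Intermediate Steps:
t(-121) + 46767 = 12*(-121) + 46767 = -1452 + 46767 = 45315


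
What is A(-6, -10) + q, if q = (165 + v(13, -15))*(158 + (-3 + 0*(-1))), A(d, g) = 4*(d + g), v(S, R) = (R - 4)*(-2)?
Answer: 31401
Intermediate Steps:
v(S, R) = 8 - 2*R (v(S, R) = (-4 + R)*(-2) = 8 - 2*R)
A(d, g) = 4*d + 4*g
q = 31465 (q = (165 + (8 - 2*(-15)))*(158 + (-3 + 0*(-1))) = (165 + (8 + 30))*(158 + (-3 + 0)) = (165 + 38)*(158 - 3) = 203*155 = 31465)
A(-6, -10) + q = (4*(-6) + 4*(-10)) + 31465 = (-24 - 40) + 31465 = -64 + 31465 = 31401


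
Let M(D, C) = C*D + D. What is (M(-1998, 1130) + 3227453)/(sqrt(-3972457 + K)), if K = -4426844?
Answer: -967715*I*sqrt(8399301)/8399301 ≈ -333.91*I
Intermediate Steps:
M(D, C) = D + C*D
(M(-1998, 1130) + 3227453)/(sqrt(-3972457 + K)) = (-1998*(1 + 1130) + 3227453)/(sqrt(-3972457 - 4426844)) = (-1998*1131 + 3227453)/(sqrt(-8399301)) = (-2259738 + 3227453)/((I*sqrt(8399301))) = 967715*(-I*sqrt(8399301)/8399301) = -967715*I*sqrt(8399301)/8399301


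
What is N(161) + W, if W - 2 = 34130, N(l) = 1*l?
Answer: 34293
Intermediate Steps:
N(l) = l
W = 34132 (W = 2 + 34130 = 34132)
N(161) + W = 161 + 34132 = 34293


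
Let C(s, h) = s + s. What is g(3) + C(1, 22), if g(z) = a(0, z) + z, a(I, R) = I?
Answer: 5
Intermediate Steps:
g(z) = z (g(z) = 0 + z = z)
C(s, h) = 2*s
g(3) + C(1, 22) = 3 + 2*1 = 3 + 2 = 5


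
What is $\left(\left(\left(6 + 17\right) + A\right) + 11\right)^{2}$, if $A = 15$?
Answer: $2401$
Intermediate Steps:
$\left(\left(\left(6 + 17\right) + A\right) + 11\right)^{2} = \left(\left(\left(6 + 17\right) + 15\right) + 11\right)^{2} = \left(\left(23 + 15\right) + 11\right)^{2} = \left(38 + 11\right)^{2} = 49^{2} = 2401$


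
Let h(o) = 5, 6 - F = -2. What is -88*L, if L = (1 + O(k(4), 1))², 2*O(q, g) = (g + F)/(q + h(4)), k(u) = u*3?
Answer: -40678/289 ≈ -140.75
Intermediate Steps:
k(u) = 3*u
F = 8 (F = 6 - 1*(-2) = 6 + 2 = 8)
O(q, g) = (8 + g)/(2*(5 + q)) (O(q, g) = ((g + 8)/(q + 5))/2 = ((8 + g)/(5 + q))/2 = (8 + g)/(2*(5 + q)))
L = 1849/1156 (L = (1 + (8 + 1)/(2*(5 + 3*4)))² = (1 + (½)*9/(5 + 12))² = (1 + (½)*9/17)² = (1 + (½)*(1/17)*9)² = (1 + 9/34)² = (43/34)² = 1849/1156 ≈ 1.5995)
-88*L = -88*1849/1156 = -40678/289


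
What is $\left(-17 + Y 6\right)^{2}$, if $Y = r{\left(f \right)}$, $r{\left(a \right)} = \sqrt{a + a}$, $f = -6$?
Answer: $\left(17 - 12 i \sqrt{3}\right)^{2} \approx -143.0 - 706.68 i$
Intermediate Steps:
$r{\left(a \right)} = \sqrt{2} \sqrt{a}$ ($r{\left(a \right)} = \sqrt{2 a} = \sqrt{2} \sqrt{a}$)
$Y = 2 i \sqrt{3}$ ($Y = \sqrt{2} \sqrt{-6} = \sqrt{2} i \sqrt{6} = 2 i \sqrt{3} \approx 3.4641 i$)
$\left(-17 + Y 6\right)^{2} = \left(-17 + 2 i \sqrt{3} \cdot 6\right)^{2} = \left(-17 + 12 i \sqrt{3}\right)^{2}$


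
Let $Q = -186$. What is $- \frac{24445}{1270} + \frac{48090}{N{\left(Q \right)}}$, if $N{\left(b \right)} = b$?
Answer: $- \frac{2187369}{7874} \approx -277.8$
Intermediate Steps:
$- \frac{24445}{1270} + \frac{48090}{N{\left(Q \right)}} = - \frac{24445}{1270} + \frac{48090}{-186} = \left(-24445\right) \frac{1}{1270} + 48090 \left(- \frac{1}{186}\right) = - \frac{4889}{254} - \frac{8015}{31} = - \frac{2187369}{7874}$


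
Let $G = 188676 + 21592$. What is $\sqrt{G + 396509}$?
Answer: $\sqrt{606777} \approx 778.96$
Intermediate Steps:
$G = 210268$
$\sqrt{G + 396509} = \sqrt{210268 + 396509} = \sqrt{606777}$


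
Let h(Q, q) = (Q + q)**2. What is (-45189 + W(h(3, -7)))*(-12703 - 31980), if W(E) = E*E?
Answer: 2007741239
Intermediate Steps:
W(E) = E**2
(-45189 + W(h(3, -7)))*(-12703 - 31980) = (-45189 + ((3 - 7)**2)**2)*(-12703 - 31980) = (-45189 + ((-4)**2)**2)*(-44683) = (-45189 + 16**2)*(-44683) = (-45189 + 256)*(-44683) = -44933*(-44683) = 2007741239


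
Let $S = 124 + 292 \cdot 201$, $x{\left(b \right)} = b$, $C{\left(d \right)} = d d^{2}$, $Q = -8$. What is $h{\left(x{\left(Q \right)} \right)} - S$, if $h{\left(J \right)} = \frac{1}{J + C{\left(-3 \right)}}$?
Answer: $- \frac{2058561}{35} \approx -58816.0$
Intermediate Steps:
$C{\left(d \right)} = d^{3}$
$h{\left(J \right)} = \frac{1}{-27 + J}$ ($h{\left(J \right)} = \frac{1}{J + \left(-3\right)^{3}} = \frac{1}{J - 27} = \frac{1}{-27 + J}$)
$S = 58816$ ($S = 124 + 58692 = 58816$)
$h{\left(x{\left(Q \right)} \right)} - S = \frac{1}{-27 - 8} - 58816 = \frac{1}{-35} - 58816 = - \frac{1}{35} - 58816 = - \frac{2058561}{35}$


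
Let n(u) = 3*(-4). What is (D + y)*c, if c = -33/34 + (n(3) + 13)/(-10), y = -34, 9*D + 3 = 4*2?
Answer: 27391/765 ≈ 35.805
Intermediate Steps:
n(u) = -12
D = 5/9 (D = -⅓ + (4*2)/9 = -⅓ + (⅑)*8 = -⅓ + 8/9 = 5/9 ≈ 0.55556)
c = -91/85 (c = -33/34 + (-12 + 13)/(-10) = -33*1/34 + 1*(-⅒) = -33/34 - ⅒ = -91/85 ≈ -1.0706)
(D + y)*c = (5/9 - 34)*(-91/85) = -301/9*(-91/85) = 27391/765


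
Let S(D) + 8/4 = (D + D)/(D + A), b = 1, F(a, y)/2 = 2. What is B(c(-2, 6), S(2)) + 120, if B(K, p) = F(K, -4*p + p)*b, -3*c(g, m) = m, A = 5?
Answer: 124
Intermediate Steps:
F(a, y) = 4 (F(a, y) = 2*2 = 4)
c(g, m) = -m/3
S(D) = -2 + 2*D/(5 + D) (S(D) = -2 + (D + D)/(D + 5) = -2 + (2*D)/(5 + D) = -2 + 2*D/(5 + D))
B(K, p) = 4 (B(K, p) = 4*1 = 4)
B(c(-2, 6), S(2)) + 120 = 4 + 120 = 124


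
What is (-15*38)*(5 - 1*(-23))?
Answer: -15960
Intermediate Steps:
(-15*38)*(5 - 1*(-23)) = -570*(5 + 23) = -570*28 = -15960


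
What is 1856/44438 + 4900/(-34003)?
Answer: -77318316/755512657 ≈ -0.10234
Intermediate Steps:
1856/44438 + 4900/(-34003) = 1856*(1/44438) + 4900*(-1/34003) = 928/22219 - 4900/34003 = -77318316/755512657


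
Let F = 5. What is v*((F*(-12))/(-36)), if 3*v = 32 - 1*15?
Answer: 85/9 ≈ 9.4444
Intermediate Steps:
v = 17/3 (v = (32 - 1*15)/3 = (32 - 15)/3 = (⅓)*17 = 17/3 ≈ 5.6667)
v*((F*(-12))/(-36)) = 17*((5*(-12))/(-36))/3 = 17*(-60*(-1/36))/3 = (17/3)*(5/3) = 85/9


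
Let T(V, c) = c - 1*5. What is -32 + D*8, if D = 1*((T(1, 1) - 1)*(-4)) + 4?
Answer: 160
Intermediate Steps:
T(V, c) = -5 + c (T(V, c) = c - 5 = -5 + c)
D = 24 (D = 1*(((-5 + 1) - 1)*(-4)) + 4 = 1*((-4 - 1)*(-4)) + 4 = 1*(-5*(-4)) + 4 = 1*20 + 4 = 20 + 4 = 24)
-32 + D*8 = -32 + 24*8 = -32 + 192 = 160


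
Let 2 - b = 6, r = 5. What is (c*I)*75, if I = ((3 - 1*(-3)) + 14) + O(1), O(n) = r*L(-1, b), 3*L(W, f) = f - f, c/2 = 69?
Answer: 207000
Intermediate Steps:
c = 138 (c = 2*69 = 138)
b = -4 (b = 2 - 1*6 = 2 - 6 = -4)
L(W, f) = 0 (L(W, f) = (f - f)/3 = (⅓)*0 = 0)
O(n) = 0 (O(n) = 5*0 = 0)
I = 20 (I = ((3 - 1*(-3)) + 14) + 0 = ((3 + 3) + 14) + 0 = (6 + 14) + 0 = 20 + 0 = 20)
(c*I)*75 = (138*20)*75 = 2760*75 = 207000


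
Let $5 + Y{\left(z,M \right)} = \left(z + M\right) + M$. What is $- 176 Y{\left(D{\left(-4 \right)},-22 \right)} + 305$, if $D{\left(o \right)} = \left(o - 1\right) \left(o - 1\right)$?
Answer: $4529$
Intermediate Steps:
$D{\left(o \right)} = \left(-1 + o\right)^{2}$ ($D{\left(o \right)} = \left(-1 + o\right) \left(-1 + o\right) = \left(-1 + o\right)^{2}$)
$Y{\left(z,M \right)} = -5 + z + 2 M$ ($Y{\left(z,M \right)} = -5 + \left(\left(z + M\right) + M\right) = -5 + \left(\left(M + z\right) + M\right) = -5 + \left(z + 2 M\right) = -5 + z + 2 M$)
$- 176 Y{\left(D{\left(-4 \right)},-22 \right)} + 305 = - 176 \left(-5 + \left(-1 - 4\right)^{2} + 2 \left(-22\right)\right) + 305 = - 176 \left(-5 + \left(-5\right)^{2} - 44\right) + 305 = - 176 \left(-5 + 25 - 44\right) + 305 = \left(-176\right) \left(-24\right) + 305 = 4224 + 305 = 4529$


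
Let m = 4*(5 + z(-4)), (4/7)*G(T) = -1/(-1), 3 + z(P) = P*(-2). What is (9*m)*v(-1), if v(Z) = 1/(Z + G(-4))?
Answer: 480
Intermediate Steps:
z(P) = -3 - 2*P (z(P) = -3 + P*(-2) = -3 - 2*P)
G(T) = 7/4 (G(T) = 7*(-1/(-1))/4 = 7*(-1*(-1))/4 = (7/4)*1 = 7/4)
m = 40 (m = 4*(5 + (-3 - 2*(-4))) = 4*(5 + (-3 + 8)) = 4*(5 + 5) = 4*10 = 40)
v(Z) = 1/(7/4 + Z) (v(Z) = 1/(Z + 7/4) = 1/(7/4 + Z))
(9*m)*v(-1) = (9*40)*(4/(7 + 4*(-1))) = 360*(4/(7 - 4)) = 360*(4/3) = 480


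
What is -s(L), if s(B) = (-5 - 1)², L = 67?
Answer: -36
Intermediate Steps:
s(B) = 36 (s(B) = (-6)² = 36)
-s(L) = -1*36 = -36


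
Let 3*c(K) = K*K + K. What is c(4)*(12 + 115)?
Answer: 2540/3 ≈ 846.67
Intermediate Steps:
c(K) = K/3 + K**2/3 (c(K) = (K*K + K)/3 = (K**2 + K)/3 = (K + K**2)/3 = K/3 + K**2/3)
c(4)*(12 + 115) = ((1/3)*4*(1 + 4))*(12 + 115) = ((1/3)*4*5)*127 = (20/3)*127 = 2540/3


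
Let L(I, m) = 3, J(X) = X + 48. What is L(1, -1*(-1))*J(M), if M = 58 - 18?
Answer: 264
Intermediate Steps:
M = 40
J(X) = 48 + X
L(1, -1*(-1))*J(M) = 3*(48 + 40) = 3*88 = 264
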